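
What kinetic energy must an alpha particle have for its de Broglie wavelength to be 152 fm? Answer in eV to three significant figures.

p = h/λ = 6.626 × 10⁻³⁴ / 1.520 × 10⁻¹³ = 4.359 × 10⁻²¹ kg·m/s.
KE = p²/(2m) = (4.359 × 10⁻²¹)² / (2 × 6.645 × 10⁻²⁷) = 1.430 × 10⁻¹⁵ J = 8930 eV.

KE = 8930 eV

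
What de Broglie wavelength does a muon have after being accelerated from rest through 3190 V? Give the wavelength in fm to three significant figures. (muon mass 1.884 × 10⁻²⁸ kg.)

λ = 1510 fm

KE = eV = 1.602 × 10⁻¹⁹ × 3190 = 5.110 × 10⁻¹⁶ J.
p = √(2mKE) = √(2 × 1.884 × 10⁻²⁸ × 5.110 × 10⁻¹⁶) = 4.388 × 10⁻²² kg·m/s.
λ = h/p = 6.626 × 10⁻³⁴ / 4.388 × 10⁻²² = 1.51 × 10⁻¹² m = 1510 fm.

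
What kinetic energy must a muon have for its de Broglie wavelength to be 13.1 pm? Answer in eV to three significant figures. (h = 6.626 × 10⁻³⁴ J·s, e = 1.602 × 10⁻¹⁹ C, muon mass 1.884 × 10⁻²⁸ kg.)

p = h/λ = 6.626 × 10⁻³⁴ / 1.310 × 10⁻¹¹ = 5.058 × 10⁻²³ kg·m/s.
KE = p²/(2m) = (5.058 × 10⁻²³)² / (2 × 1.884 × 10⁻²⁸) = 6.790 × 10⁻¹⁸ J = 42.4 eV.

KE = 42.4 eV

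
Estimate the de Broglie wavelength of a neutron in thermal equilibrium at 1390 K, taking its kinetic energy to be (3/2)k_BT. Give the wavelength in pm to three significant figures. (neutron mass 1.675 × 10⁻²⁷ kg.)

KE = (3/2)k_BT = 1.5 × 1.381 × 10⁻²³ × 1390 = 2.879 × 10⁻²⁰ J.
p = √(2mKE) = √(2 × 1.675 × 10⁻²⁷ × 2.879 × 10⁻²⁰) = 9.821 × 10⁻²⁴ kg·m/s.
λ = h/p = 6.75 × 10⁻¹¹ m = 67.5 pm.

λ = 67.5 pm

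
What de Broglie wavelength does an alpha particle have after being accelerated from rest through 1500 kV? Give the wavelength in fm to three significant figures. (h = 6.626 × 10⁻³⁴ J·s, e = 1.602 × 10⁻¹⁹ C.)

KE = 2eV = 2 × 1.602 × 10⁻¹⁹ × 1.500 × 10⁶ = 4.806 × 10⁻¹³ J.
p = √(2mKE) = √(2 × 6.645 × 10⁻²⁷ × 4.806 × 10⁻¹³) = 7.992 × 10⁻²⁰ kg·m/s.
λ = h/p = 6.626 × 10⁻³⁴ / 7.992 × 10⁻²⁰ = 8.29 × 10⁻¹⁵ m = 8.29 fm.

λ = 8.29 fm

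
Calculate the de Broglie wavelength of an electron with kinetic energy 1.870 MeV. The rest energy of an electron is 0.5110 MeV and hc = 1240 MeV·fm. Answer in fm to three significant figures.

Total energy E = KE + m₀c² = 1.870 + 0.5110 = 2.3810 MeV.
(pc)² = E² − (m₀c²)² = (2.3810)² − (0.5110)² = 5.408 MeV², so pc = 2.326 MeV.
λ = hc/(pc) = 1240 MeV·fm / 2.326 MeV = 533 fm.

λ = 533 fm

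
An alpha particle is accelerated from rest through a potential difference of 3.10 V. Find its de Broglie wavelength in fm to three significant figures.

λ = 5770 fm

KE = 2eV = 2 × 1.602 × 10⁻¹⁹ × 3.100 = 9.932 × 10⁻¹⁹ J.
p = √(2mKE) = √(2 × 6.645 × 10⁻²⁷ × 9.932 × 10⁻¹⁹) = 1.149 × 10⁻²² kg·m/s.
λ = h/p = 6.626 × 10⁻³⁴ / 1.149 × 10⁻²² = 5.77 × 10⁻¹² m = 5770 fm.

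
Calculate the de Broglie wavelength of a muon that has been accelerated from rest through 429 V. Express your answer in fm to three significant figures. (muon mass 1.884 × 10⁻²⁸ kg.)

KE = eV = 1.602 × 10⁻¹⁹ × 429.0 = 6.873 × 10⁻¹⁷ J.
p = √(2mKE) = √(2 × 1.884 × 10⁻²⁸ × 6.873 × 10⁻¹⁷) = 1.609 × 10⁻²² kg·m/s.
λ = h/p = 6.626 × 10⁻³⁴ / 1.609 × 10⁻²² = 4.12 × 10⁻¹² m = 4120 fm.

λ = 4120 fm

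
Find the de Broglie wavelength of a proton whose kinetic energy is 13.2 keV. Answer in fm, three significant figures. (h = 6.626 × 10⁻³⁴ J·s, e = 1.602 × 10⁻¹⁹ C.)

KE = 13.2 keV = 2.115 × 10⁻¹⁵ J.
p = √(2mKE) = √(2 × 1.673 × 10⁻²⁷ × 2.115 × 10⁻¹⁵) = 2.660 × 10⁻²¹ kg·m/s.
λ = h/p = 6.626 × 10⁻³⁴ / 2.660 × 10⁻²¹ = 2.49 × 10⁻¹³ m = 249 fm.

λ = 249 fm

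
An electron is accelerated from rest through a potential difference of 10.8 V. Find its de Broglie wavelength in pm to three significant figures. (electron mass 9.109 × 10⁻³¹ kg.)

KE = eV = 1.602 × 10⁻¹⁹ × 10.80 = 1.730 × 10⁻¹⁸ J.
p = √(2mKE) = √(2 × 9.109 × 10⁻³¹ × 1.730 × 10⁻¹⁸) = 1.775 × 10⁻²⁴ kg·m/s.
λ = h/p = 6.626 × 10⁻³⁴ / 1.775 × 10⁻²⁴ = 3.73 × 10⁻¹⁰ m = 373 pm.

λ = 373 pm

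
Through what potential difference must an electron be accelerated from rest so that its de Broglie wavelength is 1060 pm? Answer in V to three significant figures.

V = 1.34 V

p = h/λ = 6.626 × 10⁻³⁴ / 1.060 × 10⁻⁹ = 6.251 × 10⁻²⁵ kg·m/s.
KE = p²/(2m) = 2.145 × 10⁻¹⁹ J.
V = KE/e = 2.145 × 10⁻¹⁹ / (1.602 × 10⁻¹⁹) = 1.34 V.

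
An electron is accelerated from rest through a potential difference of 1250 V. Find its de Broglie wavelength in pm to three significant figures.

λ = 34.7 pm

KE = eV = 1.602 × 10⁻¹⁹ × 1250 = 2.003 × 10⁻¹⁶ J.
p = √(2mKE) = √(2 × 9.109 × 10⁻³¹ × 2.003 × 10⁻¹⁶) = 1.910 × 10⁻²³ kg·m/s.
λ = h/p = 6.626 × 10⁻³⁴ / 1.910 × 10⁻²³ = 3.47 × 10⁻¹¹ m = 34.7 pm.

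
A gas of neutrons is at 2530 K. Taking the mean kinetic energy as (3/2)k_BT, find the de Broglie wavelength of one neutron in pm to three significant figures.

λ = 50.0 pm

KE = (3/2)k_BT = 1.5 × 1.381 × 10⁻²³ × 2530 = 5.241 × 10⁻²⁰ J.
p = √(2mKE) = √(2 × 1.675 × 10⁻²⁷ × 5.241 × 10⁻²⁰) = 1.325 × 10⁻²³ kg·m/s.
λ = h/p = 5.00 × 10⁻¹¹ m = 50.0 pm.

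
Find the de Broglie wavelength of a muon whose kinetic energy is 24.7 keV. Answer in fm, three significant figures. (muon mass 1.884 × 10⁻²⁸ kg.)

λ = 543 fm

KE = 24.7 keV = 3.957 × 10⁻¹⁵ J.
p = √(2mKE) = √(2 × 1.884 × 10⁻²⁸ × 3.957 × 10⁻¹⁵) = 1.221 × 10⁻²¹ kg·m/s.
λ = h/p = 6.626 × 10⁻³⁴ / 1.221 × 10⁻²¹ = 5.43 × 10⁻¹³ m = 543 fm.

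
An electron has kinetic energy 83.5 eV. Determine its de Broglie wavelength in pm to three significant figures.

λ = 134 pm

KE = 83.5 eV = 1.338 × 10⁻¹⁷ J.
p = √(2mKE) = √(2 × 9.109 × 10⁻³¹ × 1.338 × 10⁻¹⁷) = 4.937 × 10⁻²⁴ kg·m/s.
λ = h/p = 6.626 × 10⁻³⁴ / 4.937 × 10⁻²⁴ = 1.34 × 10⁻¹⁰ m = 134 pm.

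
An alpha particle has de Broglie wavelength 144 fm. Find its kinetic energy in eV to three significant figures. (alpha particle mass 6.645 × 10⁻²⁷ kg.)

p = h/λ = 6.626 × 10⁻³⁴ / 1.440 × 10⁻¹³ = 4.601 × 10⁻²¹ kg·m/s.
KE = p²/(2m) = (4.601 × 10⁻²¹)² / (2 × 6.645 × 10⁻²⁷) = 1.593 × 10⁻¹⁵ J = 9940 eV.

KE = 9940 eV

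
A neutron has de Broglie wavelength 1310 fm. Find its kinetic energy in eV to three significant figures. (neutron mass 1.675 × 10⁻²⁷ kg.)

KE = 477 eV

p = h/λ = 6.626 × 10⁻³⁴ / 1.310 × 10⁻¹² = 5.058 × 10⁻²² kg·m/s.
KE = p²/(2m) = (5.058 × 10⁻²²)² / (2 × 1.675 × 10⁻²⁷) = 7.637 × 10⁻¹⁷ J = 477 eV.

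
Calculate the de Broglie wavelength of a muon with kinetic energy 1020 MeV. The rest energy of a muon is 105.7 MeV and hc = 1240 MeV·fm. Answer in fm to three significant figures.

λ = 1.11 fm

Total energy E = KE + m₀c² = 1020 + 105.7 = 1125.7 MeV.
(pc)² = E² − (m₀c²)² = (1125.7)² − (105.7)² = 1.256 × 10⁶ MeV², so pc = 1121 MeV.
λ = hc/(pc) = 1240 MeV·fm / 1121 MeV = 1.11 fm.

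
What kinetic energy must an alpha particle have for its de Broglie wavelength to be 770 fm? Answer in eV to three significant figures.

p = h/λ = 6.626 × 10⁻³⁴ / 7.700 × 10⁻¹³ = 8.605 × 10⁻²² kg·m/s.
KE = p²/(2m) = (8.605 × 10⁻²²)² / (2 × 6.645 × 10⁻²⁷) = 5.572 × 10⁻¹⁷ J = 348 eV.

KE = 348 eV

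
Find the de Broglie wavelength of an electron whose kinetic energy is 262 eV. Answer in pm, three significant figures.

λ = 75.8 pm

KE = 262 eV = 4.197 × 10⁻¹⁷ J.
p = √(2mKE) = √(2 × 9.109 × 10⁻³¹ × 4.197 × 10⁻¹⁷) = 8.744 × 10⁻²⁴ kg·m/s.
λ = h/p = 6.626 × 10⁻³⁴ / 8.744 × 10⁻²⁴ = 7.58 × 10⁻¹¹ m = 75.8 pm.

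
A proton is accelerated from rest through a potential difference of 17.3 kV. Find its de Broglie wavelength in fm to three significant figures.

λ = 218 fm

KE = eV = 1.602 × 10⁻¹⁹ × 1.730 × 10⁴ = 2.771 × 10⁻¹⁵ J.
p = √(2mKE) = √(2 × 1.673 × 10⁻²⁷ × 2.771 × 10⁻¹⁵) = 3.045 × 10⁻²¹ kg·m/s.
λ = h/p = 6.626 × 10⁻³⁴ / 3.045 × 10⁻²¹ = 2.18 × 10⁻¹³ m = 218 fm.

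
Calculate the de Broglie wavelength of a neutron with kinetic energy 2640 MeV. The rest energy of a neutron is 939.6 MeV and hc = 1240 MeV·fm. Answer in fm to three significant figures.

Total energy E = KE + m₀c² = 2640 + 939.6 = 3579.6 MeV.
(pc)² = E² − (m₀c²)² = (3579.6)² − (939.6)² = 1.193 × 10⁷ MeV², so pc = 3454 MeV.
λ = hc/(pc) = 1240 MeV·fm / 3454 MeV = 0.359 fm.

λ = 0.359 fm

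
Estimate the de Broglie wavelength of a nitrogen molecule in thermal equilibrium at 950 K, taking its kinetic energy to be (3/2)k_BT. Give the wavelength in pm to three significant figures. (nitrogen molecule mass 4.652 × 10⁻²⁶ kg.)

λ = 15.5 pm

KE = (3/2)k_BT = 1.5 × 1.381 × 10⁻²³ × 950 = 1.968 × 10⁻²⁰ J.
p = √(2mKE) = √(2 × 4.652 × 10⁻²⁶ × 1.968 × 10⁻²⁰) = 4.279 × 10⁻²³ kg·m/s.
λ = h/p = 1.55 × 10⁻¹¹ m = 15.5 pm.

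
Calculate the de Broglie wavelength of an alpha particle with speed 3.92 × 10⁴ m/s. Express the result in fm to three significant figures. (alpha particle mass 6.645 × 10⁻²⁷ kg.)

p = mv = 6.645 × 10⁻²⁷ × 3.92 × 10⁴ = 2.605 × 10⁻²² kg·m/s.
λ = h/p = 6.626 × 10⁻³⁴ / 2.605 × 10⁻²² = 2.54 × 10⁻¹² m = 2540 fm.

λ = 2540 fm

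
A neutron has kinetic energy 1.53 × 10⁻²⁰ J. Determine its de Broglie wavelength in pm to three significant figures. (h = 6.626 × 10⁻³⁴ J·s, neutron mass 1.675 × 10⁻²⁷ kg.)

λ = 92.6 pm

p = √(2mKE) = √(2 × 1.675 × 10⁻²⁷ × 1.530 × 10⁻²⁰) = 7.159 × 10⁻²⁴ kg·m/s.
λ = h/p = 6.626 × 10⁻³⁴ / 7.159 × 10⁻²⁴ = 9.26 × 10⁻¹¹ m = 92.6 pm.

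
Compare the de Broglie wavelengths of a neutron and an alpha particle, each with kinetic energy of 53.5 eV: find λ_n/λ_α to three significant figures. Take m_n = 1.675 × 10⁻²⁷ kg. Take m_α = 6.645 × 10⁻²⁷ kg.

At fixed KE, p = √(2mKE) so λ = h/p ∝ 1/√m.
λ_n/λ_α = √(m_α/m_n) = √(6.645 × 10⁻²⁷/1.675 × 10⁻²⁷) = √(3.967) = 1.99.

λ_n/λ_α = 1.99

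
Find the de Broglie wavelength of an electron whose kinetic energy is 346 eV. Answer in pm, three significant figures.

λ = 65.9 pm

KE = 346 eV = 5.543 × 10⁻¹⁷ J.
p = √(2mKE) = √(2 × 9.109 × 10⁻³¹ × 5.543 × 10⁻¹⁷) = 1.005 × 10⁻²³ kg·m/s.
λ = h/p = 6.626 × 10⁻³⁴ / 1.005 × 10⁻²³ = 6.59 × 10⁻¹¹ m = 65.9 pm.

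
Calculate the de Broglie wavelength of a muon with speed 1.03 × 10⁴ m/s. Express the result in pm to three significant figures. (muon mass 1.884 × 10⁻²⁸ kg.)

λ = 341 pm

p = mv = 1.884 × 10⁻²⁸ × 1.03 × 10⁴ = 1.941 × 10⁻²⁴ kg·m/s.
λ = h/p = 6.626 × 10⁻³⁴ / 1.941 × 10⁻²⁴ = 3.41 × 10⁻¹⁰ m = 341 pm.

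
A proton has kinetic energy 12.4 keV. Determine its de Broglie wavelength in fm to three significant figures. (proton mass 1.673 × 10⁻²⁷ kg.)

KE = 12.4 keV = 1.986 × 10⁻¹⁵ J.
p = √(2mKE) = √(2 × 1.673 × 10⁻²⁷ × 1.986 × 10⁻¹⁵) = 2.578 × 10⁻²¹ kg·m/s.
λ = h/p = 6.626 × 10⁻³⁴ / 2.578 × 10⁻²¹ = 2.57 × 10⁻¹³ m = 257 fm.

λ = 257 fm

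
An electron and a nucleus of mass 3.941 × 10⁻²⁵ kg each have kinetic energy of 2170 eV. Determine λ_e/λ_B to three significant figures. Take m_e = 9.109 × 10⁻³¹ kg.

At fixed KE, p = √(2mKE) so λ = h/p ∝ 1/√m.
λ_e/λ_B = √(m_B/m_e) = √(3.941 × 10⁻²⁵/9.109 × 10⁻³¹) = √(4.326 × 10⁵) = 658.

λ_e/λ_B = 658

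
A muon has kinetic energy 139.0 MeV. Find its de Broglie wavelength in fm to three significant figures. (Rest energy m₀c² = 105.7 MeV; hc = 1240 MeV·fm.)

Total energy E = KE + m₀c² = 139.0 + 105.7 = 244.7 MeV.
(pc)² = E² − (m₀c²)² = (244.7)² − (105.7)² = 4.871 × 10⁴ MeV², so pc = 220.7 MeV.
λ = hc/(pc) = 1240 MeV·fm / 220.7 MeV = 5.62 fm.

λ = 5.62 fm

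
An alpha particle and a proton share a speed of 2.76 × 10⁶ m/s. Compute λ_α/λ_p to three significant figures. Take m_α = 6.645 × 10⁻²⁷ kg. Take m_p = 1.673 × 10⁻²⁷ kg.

At fixed v, p = mv so λ = h/(mv) ∝ 1/m.
λ_α/λ_p = m_p/m_α = 1.673 × 10⁻²⁷/6.645 × 10⁻²⁷ = 0.252.

λ_α/λ_p = 0.252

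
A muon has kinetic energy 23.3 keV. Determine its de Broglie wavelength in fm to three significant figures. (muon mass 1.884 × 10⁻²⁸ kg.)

λ = 559 fm

KE = 23.3 keV = 3.733 × 10⁻¹⁵ J.
p = √(2mKE) = √(2 × 1.884 × 10⁻²⁸ × 3.733 × 10⁻¹⁵) = 1.186 × 10⁻²¹ kg·m/s.
λ = h/p = 6.626 × 10⁻³⁴ / 1.186 × 10⁻²¹ = 5.59 × 10⁻¹³ m = 559 fm.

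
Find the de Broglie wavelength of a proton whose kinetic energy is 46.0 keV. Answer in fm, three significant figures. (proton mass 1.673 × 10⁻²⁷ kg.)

KE = 46.0 keV = 7.369 × 10⁻¹⁵ J.
p = √(2mKE) = √(2 × 1.673 × 10⁻²⁷ × 7.369 × 10⁻¹⁵) = 4.966 × 10⁻²¹ kg·m/s.
λ = h/p = 6.626 × 10⁻³⁴ / 4.966 × 10⁻²¹ = 1.33 × 10⁻¹³ m = 133 fm.

λ = 133 fm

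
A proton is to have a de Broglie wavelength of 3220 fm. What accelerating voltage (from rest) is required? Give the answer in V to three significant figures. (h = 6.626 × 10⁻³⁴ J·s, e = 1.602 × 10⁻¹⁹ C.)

V = 79.0 V

p = h/λ = 6.626 × 10⁻³⁴ / 3.220 × 10⁻¹² = 2.058 × 10⁻²² kg·m/s.
KE = p²/(2m) = 1.266 × 10⁻¹⁷ J.
V = KE/e = 1.266 × 10⁻¹⁷ / (1.602 × 10⁻¹⁹) = 79.0 V.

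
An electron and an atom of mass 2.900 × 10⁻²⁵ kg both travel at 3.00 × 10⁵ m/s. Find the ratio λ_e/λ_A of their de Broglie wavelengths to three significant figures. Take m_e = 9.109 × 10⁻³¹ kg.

At fixed v, p = mv so λ = h/(mv) ∝ 1/m.
λ_e/λ_A = m_A/m_e = 2.900 × 10⁻²⁵/9.109 × 10⁻³¹ = 3.18 × 10⁵.

λ_e/λ_A = 3.18 × 10⁵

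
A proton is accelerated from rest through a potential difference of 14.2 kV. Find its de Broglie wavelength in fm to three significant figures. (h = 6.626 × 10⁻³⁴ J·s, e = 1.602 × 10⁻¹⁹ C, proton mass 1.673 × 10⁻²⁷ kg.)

λ = 240 fm

KE = eV = 1.602 × 10⁻¹⁹ × 1.420 × 10⁴ = 2.275 × 10⁻¹⁵ J.
p = √(2mKE) = √(2 × 1.673 × 10⁻²⁷ × 2.275 × 10⁻¹⁵) = 2.759 × 10⁻²¹ kg·m/s.
λ = h/p = 6.626 × 10⁻³⁴ / 2.759 × 10⁻²¹ = 2.40 × 10⁻¹³ m = 240 fm.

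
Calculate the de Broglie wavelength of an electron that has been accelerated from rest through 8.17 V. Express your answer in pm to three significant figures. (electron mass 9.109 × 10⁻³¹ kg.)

λ = 429 pm

KE = eV = 1.602 × 10⁻¹⁹ × 8.170 = 1.309 × 10⁻¹⁸ J.
p = √(2mKE) = √(2 × 9.109 × 10⁻³¹ × 1.309 × 10⁻¹⁸) = 1.544 × 10⁻²⁴ kg·m/s.
λ = h/p = 6.626 × 10⁻³⁴ / 1.544 × 10⁻²⁴ = 4.29 × 10⁻¹⁰ m = 429 pm.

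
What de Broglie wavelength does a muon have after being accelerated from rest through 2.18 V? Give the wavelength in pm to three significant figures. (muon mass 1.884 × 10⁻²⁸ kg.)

λ = 57.8 pm

KE = eV = 1.602 × 10⁻¹⁹ × 2.180 = 3.492 × 10⁻¹⁹ J.
p = √(2mKE) = √(2 × 1.884 × 10⁻²⁸ × 3.492 × 10⁻¹⁹) = 1.147 × 10⁻²³ kg·m/s.
λ = h/p = 6.626 × 10⁻³⁴ / 1.147 × 10⁻²³ = 5.78 × 10⁻¹¹ m = 57.8 pm.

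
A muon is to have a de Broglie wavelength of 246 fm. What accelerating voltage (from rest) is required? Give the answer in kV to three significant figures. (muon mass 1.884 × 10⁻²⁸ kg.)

V = 120 kV

p = h/λ = 6.626 × 10⁻³⁴ / 2.460 × 10⁻¹³ = 2.693 × 10⁻²¹ kg·m/s.
KE = p²/(2m) = 1.925 × 10⁻¹⁴ J.
V = KE/e = 1.925 × 10⁻¹⁴ / (1.602 × 10⁻¹⁹) = 120 kV.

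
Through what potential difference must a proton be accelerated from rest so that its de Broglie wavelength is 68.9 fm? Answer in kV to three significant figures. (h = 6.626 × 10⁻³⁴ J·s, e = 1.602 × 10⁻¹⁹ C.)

V = 173 kV

p = h/λ = 6.626 × 10⁻³⁴ / 6.890 × 10⁻¹⁴ = 9.617 × 10⁻²¹ kg·m/s.
KE = p²/(2m) = 2.764 × 10⁻¹⁴ J.
V = KE/e = 2.764 × 10⁻¹⁴ / (1.602 × 10⁻¹⁹) = 173 kV.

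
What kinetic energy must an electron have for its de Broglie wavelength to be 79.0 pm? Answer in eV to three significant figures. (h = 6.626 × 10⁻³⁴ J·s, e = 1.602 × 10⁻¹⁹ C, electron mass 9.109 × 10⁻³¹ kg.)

KE = 241 eV

p = h/λ = 6.626 × 10⁻³⁴ / 7.900 × 10⁻¹¹ = 8.387 × 10⁻²⁴ kg·m/s.
KE = p²/(2m) = (8.387 × 10⁻²⁴)² / (2 × 9.109 × 10⁻³¹) = 3.861 × 10⁻¹⁷ J = 241 eV.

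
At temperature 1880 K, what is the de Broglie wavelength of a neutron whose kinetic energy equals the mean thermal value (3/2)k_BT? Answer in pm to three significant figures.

KE = (3/2)k_BT = 1.5 × 1.381 × 10⁻²³ × 1880 = 3.894 × 10⁻²⁰ J.
p = √(2mKE) = √(2 × 1.675 × 10⁻²⁷ × 3.894 × 10⁻²⁰) = 1.142 × 10⁻²³ kg·m/s.
λ = h/p = 5.80 × 10⁻¹¹ m = 58.0 pm.

λ = 58.0 pm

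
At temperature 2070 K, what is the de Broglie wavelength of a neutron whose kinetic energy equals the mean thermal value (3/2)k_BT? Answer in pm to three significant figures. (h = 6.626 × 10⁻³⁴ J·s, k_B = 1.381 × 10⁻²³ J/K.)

KE = (3/2)k_BT = 1.5 × 1.381 × 10⁻²³ × 2070 = 4.288 × 10⁻²⁰ J.
p = √(2mKE) = √(2 × 1.675 × 10⁻²⁷ × 4.288 × 10⁻²⁰) = 1.199 × 10⁻²³ kg·m/s.
λ = h/p = 5.53 × 10⁻¹¹ m = 55.3 pm.

λ = 55.3 pm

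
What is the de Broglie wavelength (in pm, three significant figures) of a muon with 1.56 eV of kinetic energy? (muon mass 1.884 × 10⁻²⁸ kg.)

KE = 1.56 eV = 2.499 × 10⁻¹⁹ J.
p = √(2mKE) = √(2 × 1.884 × 10⁻²⁸ × 2.499 × 10⁻¹⁹) = 9.704 × 10⁻²⁴ kg·m/s.
λ = h/p = 6.626 × 10⁻³⁴ / 9.704 × 10⁻²⁴ = 6.83 × 10⁻¹¹ m = 68.3 pm.

λ = 68.3 pm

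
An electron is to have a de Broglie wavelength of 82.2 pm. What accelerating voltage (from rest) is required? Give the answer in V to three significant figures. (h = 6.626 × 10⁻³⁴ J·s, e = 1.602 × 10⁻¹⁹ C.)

p = h/λ = 6.626 × 10⁻³⁴ / 8.220 × 10⁻¹¹ = 8.061 × 10⁻²⁴ kg·m/s.
KE = p²/(2m) = 3.567 × 10⁻¹⁷ J.
V = KE/e = 3.567 × 10⁻¹⁷ / (1.602 × 10⁻¹⁹) = 223 V.

V = 223 V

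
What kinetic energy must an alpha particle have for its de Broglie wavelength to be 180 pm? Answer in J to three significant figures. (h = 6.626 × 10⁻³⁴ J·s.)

p = h/λ = 6.626 × 10⁻³⁴ / 1.800 × 10⁻¹⁰ = 3.681 × 10⁻²⁴ kg·m/s.
KE = p²/(2m) = (3.681 × 10⁻²⁴)² / (2 × 6.645 × 10⁻²⁷) = 1.020 × 10⁻²¹ J = 1.02 × 10⁻²¹ J.

KE = 1.02 × 10⁻²¹ J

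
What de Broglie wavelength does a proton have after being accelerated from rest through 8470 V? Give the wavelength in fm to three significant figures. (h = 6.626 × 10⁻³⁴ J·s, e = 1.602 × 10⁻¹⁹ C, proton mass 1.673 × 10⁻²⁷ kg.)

λ = 311 fm

KE = eV = 1.602 × 10⁻¹⁹ × 8470 = 1.357 × 10⁻¹⁵ J.
p = √(2mKE) = √(2 × 1.673 × 10⁻²⁷ × 1.357 × 10⁻¹⁵) = 2.131 × 10⁻²¹ kg·m/s.
λ = h/p = 6.626 × 10⁻³⁴ / 2.131 × 10⁻²¹ = 3.11 × 10⁻¹³ m = 311 fm.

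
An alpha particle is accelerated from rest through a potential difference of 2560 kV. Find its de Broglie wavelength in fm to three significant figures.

λ = 6.35 fm

KE = 2eV = 2 × 1.602 × 10⁻¹⁹ × 2.560 × 10⁶ = 8.202 × 10⁻¹³ J.
p = √(2mKE) = √(2 × 6.645 × 10⁻²⁷ × 8.202 × 10⁻¹³) = 1.044 × 10⁻¹⁹ kg·m/s.
λ = h/p = 6.626 × 10⁻³⁴ / 1.044 × 10⁻¹⁹ = 6.35 × 10⁻¹⁵ m = 6.35 fm.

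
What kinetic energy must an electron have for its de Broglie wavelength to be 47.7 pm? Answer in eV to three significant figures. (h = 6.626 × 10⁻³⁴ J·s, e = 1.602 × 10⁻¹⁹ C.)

p = h/λ = 6.626 × 10⁻³⁴ / 4.770 × 10⁻¹¹ = 1.389 × 10⁻²³ kg·m/s.
KE = p²/(2m) = (1.389 × 10⁻²³)² / (2 × 9.109 × 10⁻³¹) = 1.059 × 10⁻¹⁶ J = 661 eV.

KE = 661 eV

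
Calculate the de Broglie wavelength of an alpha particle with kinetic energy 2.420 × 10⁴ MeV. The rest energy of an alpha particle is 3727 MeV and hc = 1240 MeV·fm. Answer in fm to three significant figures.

λ = 0.0448 fm

Total energy E = KE + m₀c² = 2.420 × 10⁴ + 3727 = 27927 MeV.
(pc)² = E² − (m₀c²)² = (27927)² − (3727)² = 7.660 × 10⁸ MeV², so pc = 2.768 × 10⁴ MeV.
λ = hc/(pc) = 1240 MeV·fm / 2.768 × 10⁴ MeV = 0.0448 fm.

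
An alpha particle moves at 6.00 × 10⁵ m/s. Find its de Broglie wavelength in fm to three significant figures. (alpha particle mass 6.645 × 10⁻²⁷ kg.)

p = mv = 6.645 × 10⁻²⁷ × 6.00 × 10⁵ = 3.987 × 10⁻²¹ kg·m/s.
λ = h/p = 6.626 × 10⁻³⁴ / 3.987 × 10⁻²¹ = 1.66 × 10⁻¹³ m = 166 fm.

λ = 166 fm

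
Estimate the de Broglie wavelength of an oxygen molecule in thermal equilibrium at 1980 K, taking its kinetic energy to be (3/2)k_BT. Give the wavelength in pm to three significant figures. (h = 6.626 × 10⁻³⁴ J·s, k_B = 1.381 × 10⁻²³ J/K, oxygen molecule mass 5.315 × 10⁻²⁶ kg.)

KE = (3/2)k_BT = 1.5 × 1.381 × 10⁻²³ × 1980 = 4.102 × 10⁻²⁰ J.
p = √(2mKE) = √(2 × 5.315 × 10⁻²⁶ × 4.102 × 10⁻²⁰) = 6.603 × 10⁻²³ kg·m/s.
λ = h/p = 1.00 × 10⁻¹¹ m = 10.0 pm.

λ = 10.0 pm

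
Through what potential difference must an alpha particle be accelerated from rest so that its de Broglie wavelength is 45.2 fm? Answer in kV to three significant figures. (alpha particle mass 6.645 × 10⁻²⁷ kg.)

V = 50.5 kV

p = h/λ = 6.626 × 10⁻³⁴ / 4.520 × 10⁻¹⁴ = 1.466 × 10⁻²⁰ kg·m/s.
KE = p²/(2m) = 1.617 × 10⁻¹⁴ J.
V = KE/2e = 1.617 × 10⁻¹⁴ / (2 × 1.602 × 10⁻¹⁹) = 50.5 kV.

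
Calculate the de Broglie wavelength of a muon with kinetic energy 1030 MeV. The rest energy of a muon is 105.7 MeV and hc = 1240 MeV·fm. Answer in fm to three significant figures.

λ = 1.10 fm

Total energy E = KE + m₀c² = 1030 + 105.7 = 1135.7 MeV.
(pc)² = E² − (m₀c²)² = (1135.7)² − (105.7)² = 1.279 × 10⁶ MeV², so pc = 1131 MeV.
λ = hc/(pc) = 1240 MeV·fm / 1131 MeV = 1.10 fm.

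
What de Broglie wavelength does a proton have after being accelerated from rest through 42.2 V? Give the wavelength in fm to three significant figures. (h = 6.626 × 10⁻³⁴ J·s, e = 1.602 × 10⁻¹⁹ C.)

KE = eV = 1.602 × 10⁻¹⁹ × 42.20 = 6.760 × 10⁻¹⁸ J.
p = √(2mKE) = √(2 × 1.673 × 10⁻²⁷ × 6.760 × 10⁻¹⁸) = 1.504 × 10⁻²² kg·m/s.
λ = h/p = 6.626 × 10⁻³⁴ / 1.504 × 10⁻²² = 4.41 × 10⁻¹² m = 4410 fm.

λ = 4410 fm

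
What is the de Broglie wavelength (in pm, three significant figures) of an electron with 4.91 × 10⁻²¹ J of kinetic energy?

λ = 7010 pm

p = √(2mKE) = √(2 × 9.109 × 10⁻³¹ × 4.910 × 10⁻²¹) = 9.458 × 10⁻²⁶ kg·m/s.
λ = h/p = 6.626 × 10⁻³⁴ / 9.458 × 10⁻²⁶ = 7.01 × 10⁻⁹ m = 7010 pm.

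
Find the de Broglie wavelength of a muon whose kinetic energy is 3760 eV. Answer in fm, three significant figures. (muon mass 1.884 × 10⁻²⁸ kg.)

KE = 3760 eV = 6.024 × 10⁻¹⁶ J.
p = √(2mKE) = √(2 × 1.884 × 10⁻²⁸ × 6.024 × 10⁻¹⁶) = 4.764 × 10⁻²² kg·m/s.
λ = h/p = 6.626 × 10⁻³⁴ / 4.764 × 10⁻²² = 1.39 × 10⁻¹² m = 1390 fm.

λ = 1390 fm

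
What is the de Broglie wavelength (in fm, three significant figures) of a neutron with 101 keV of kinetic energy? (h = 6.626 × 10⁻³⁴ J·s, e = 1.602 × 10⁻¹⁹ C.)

KE = 101 keV = 1.618 × 10⁻¹⁴ J.
p = √(2mKE) = √(2 × 1.675 × 10⁻²⁷ × 1.618 × 10⁻¹⁴) = 7.362 × 10⁻²¹ kg·m/s.
λ = h/p = 6.626 × 10⁻³⁴ / 7.362 × 10⁻²¹ = 9.00 × 10⁻¹⁴ m = 90.0 fm.

λ = 90.0 fm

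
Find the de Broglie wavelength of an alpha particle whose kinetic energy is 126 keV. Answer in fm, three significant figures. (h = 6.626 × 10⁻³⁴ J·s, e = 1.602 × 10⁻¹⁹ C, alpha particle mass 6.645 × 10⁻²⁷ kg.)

KE = 126 keV = 2.019 × 10⁻¹⁴ J.
p = √(2mKE) = √(2 × 6.645 × 10⁻²⁷ × 2.019 × 10⁻¹⁴) = 1.638 × 10⁻²⁰ kg·m/s.
λ = h/p = 6.626 × 10⁻³⁴ / 1.638 × 10⁻²⁰ = 4.05 × 10⁻¹⁴ m = 40.5 fm.

λ = 40.5 fm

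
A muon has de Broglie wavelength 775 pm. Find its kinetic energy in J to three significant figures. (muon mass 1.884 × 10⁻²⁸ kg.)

p = h/λ = 6.626 × 10⁻³⁴ / 7.750 × 10⁻¹⁰ = 8.550 × 10⁻²⁵ kg·m/s.
KE = p²/(2m) = (8.550 × 10⁻²⁵)² / (2 × 1.884 × 10⁻²⁸) = 1.940 × 10⁻²¹ J = 1.94 × 10⁻²¹ J.

KE = 1.94 × 10⁻²¹ J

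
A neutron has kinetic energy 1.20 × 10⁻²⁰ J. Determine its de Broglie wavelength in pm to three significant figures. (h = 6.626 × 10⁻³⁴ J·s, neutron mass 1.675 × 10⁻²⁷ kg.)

λ = 105 pm

p = √(2mKE) = √(2 × 1.675 × 10⁻²⁷ × 1.200 × 10⁻²⁰) = 6.340 × 10⁻²⁴ kg·m/s.
λ = h/p = 6.626 × 10⁻³⁴ / 6.340 × 10⁻²⁴ = 1.05 × 10⁻¹⁰ m = 105 pm.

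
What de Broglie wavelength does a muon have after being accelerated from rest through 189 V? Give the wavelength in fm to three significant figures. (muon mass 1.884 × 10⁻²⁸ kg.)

λ = 6200 fm

KE = eV = 1.602 × 10⁻¹⁹ × 189.0 = 3.028 × 10⁻¹⁷ J.
p = √(2mKE) = √(2 × 1.884 × 10⁻²⁸ × 3.028 × 10⁻¹⁷) = 1.068 × 10⁻²² kg·m/s.
λ = h/p = 6.626 × 10⁻³⁴ / 1.068 × 10⁻²² = 6.20 × 10⁻¹² m = 6200 fm.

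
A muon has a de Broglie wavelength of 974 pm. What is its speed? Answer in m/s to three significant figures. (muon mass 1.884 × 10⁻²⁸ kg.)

p = h/λ = 6.626 × 10⁻³⁴ / 9.740 × 10⁻¹⁰ = 6.803 × 10⁻²⁵ kg·m/s.
v = p/m = 6.803 × 10⁻²⁵ / 1.884 × 10⁻²⁸ = 3.61 × 10³ m/s = 3610 m/s.

v = 3610 m/s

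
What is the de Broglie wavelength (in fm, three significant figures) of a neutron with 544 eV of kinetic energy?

λ = 1230 fm

KE = 544 eV = 8.715 × 10⁻¹⁷ J.
p = √(2mKE) = √(2 × 1.675 × 10⁻²⁷ × 8.715 × 10⁻¹⁷) = 5.403 × 10⁻²² kg·m/s.
λ = h/p = 6.626 × 10⁻³⁴ / 5.403 × 10⁻²² = 1.23 × 10⁻¹² m = 1230 fm.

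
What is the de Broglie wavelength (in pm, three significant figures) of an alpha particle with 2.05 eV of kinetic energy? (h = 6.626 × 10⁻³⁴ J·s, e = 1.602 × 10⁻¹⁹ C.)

KE = 2.05 eV = 3.284 × 10⁻¹⁹ J.
p = √(2mKE) = √(2 × 6.645 × 10⁻²⁷ × 3.284 × 10⁻¹⁹) = 6.606 × 10⁻²³ kg·m/s.
λ = h/p = 6.626 × 10⁻³⁴ / 6.606 × 10⁻²³ = 1.00 × 10⁻¹¹ m = 10.0 pm.

λ = 10.0 pm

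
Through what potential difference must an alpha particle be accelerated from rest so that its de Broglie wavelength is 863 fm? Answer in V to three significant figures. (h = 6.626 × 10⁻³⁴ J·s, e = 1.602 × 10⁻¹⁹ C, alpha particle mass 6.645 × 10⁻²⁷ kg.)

V = 138 V

p = h/λ = 6.626 × 10⁻³⁴ / 8.630 × 10⁻¹³ = 7.678 × 10⁻²² kg·m/s.
KE = p²/(2m) = 4.436 × 10⁻¹⁷ J.
V = KE/2e = 4.436 × 10⁻¹⁷ / (2 × 1.602 × 10⁻¹⁹) = 138 V.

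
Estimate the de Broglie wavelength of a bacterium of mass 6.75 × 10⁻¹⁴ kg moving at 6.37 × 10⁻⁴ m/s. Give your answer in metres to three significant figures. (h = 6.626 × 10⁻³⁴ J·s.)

λ = 1.54 × 10⁻¹⁷ m

p = mv = 6.75 × 10⁻¹⁴ × 6.37 × 10⁻⁴ = 4.300 × 10⁻¹⁷ kg·m/s.
λ = h/p = 6.626 × 10⁻³⁴ / 4.300 × 10⁻¹⁷ = 1.54 × 10⁻¹⁷ m.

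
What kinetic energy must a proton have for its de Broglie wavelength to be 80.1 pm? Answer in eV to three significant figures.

p = h/λ = 6.626 × 10⁻³⁴ / 8.010 × 10⁻¹¹ = 8.272 × 10⁻²⁴ kg·m/s.
KE = p²/(2m) = (8.272 × 10⁻²⁴)² / (2 × 1.673 × 10⁻²⁷) = 2.045 × 10⁻²⁰ J = 0.128 eV.

KE = 0.128 eV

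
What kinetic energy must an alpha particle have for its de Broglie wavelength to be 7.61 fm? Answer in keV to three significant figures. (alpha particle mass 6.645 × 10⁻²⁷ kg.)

p = h/λ = 6.626 × 10⁻³⁴ / 7.610 × 10⁻¹⁵ = 8.707 × 10⁻²⁰ kg·m/s.
KE = p²/(2m) = (8.707 × 10⁻²⁰)² / (2 × 6.645 × 10⁻²⁷) = 5.704 × 10⁻¹³ J = 3560 keV.

KE = 3560 keV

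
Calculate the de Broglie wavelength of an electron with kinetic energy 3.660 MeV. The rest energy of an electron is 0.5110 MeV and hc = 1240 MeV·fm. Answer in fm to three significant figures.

λ = 300 fm

Total energy E = KE + m₀c² = 3.660 + 0.5110 = 4.1710 MeV.
(pc)² = E² − (m₀c²)² = (4.1710)² − (0.5110)² = 17.14 MeV², so pc = 4.140 MeV.
λ = hc/(pc) = 1240 MeV·fm / 4.140 MeV = 300 fm.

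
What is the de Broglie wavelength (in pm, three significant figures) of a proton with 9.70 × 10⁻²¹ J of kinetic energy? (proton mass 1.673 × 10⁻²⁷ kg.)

p = √(2mKE) = √(2 × 1.673 × 10⁻²⁷ × 9.700 × 10⁻²¹) = 5.697 × 10⁻²⁴ kg·m/s.
λ = h/p = 6.626 × 10⁻³⁴ / 5.697 × 10⁻²⁴ = 1.16 × 10⁻¹⁰ m = 116 pm.

λ = 116 pm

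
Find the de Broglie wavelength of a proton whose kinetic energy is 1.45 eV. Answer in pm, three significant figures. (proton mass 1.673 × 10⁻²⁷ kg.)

KE = 1.45 eV = 2.323 × 10⁻¹⁹ J.
p = √(2mKE) = √(2 × 1.673 × 10⁻²⁷ × 2.323 × 10⁻¹⁹) = 2.788 × 10⁻²³ kg·m/s.
λ = h/p = 6.626 × 10⁻³⁴ / 2.788 × 10⁻²³ = 2.38 × 10⁻¹¹ m = 23.8 pm.

λ = 23.8 pm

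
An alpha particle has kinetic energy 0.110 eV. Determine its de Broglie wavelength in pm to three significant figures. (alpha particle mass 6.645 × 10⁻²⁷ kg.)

λ = 43.3 pm

KE = 0.110 eV = 1.762 × 10⁻²⁰ J.
p = √(2mKE) = √(2 × 6.645 × 10⁻²⁷ × 1.762 × 10⁻²⁰) = 1.530 × 10⁻²³ kg·m/s.
λ = h/p = 6.626 × 10⁻³⁴ / 1.530 × 10⁻²³ = 4.33 × 10⁻¹¹ m = 43.3 pm.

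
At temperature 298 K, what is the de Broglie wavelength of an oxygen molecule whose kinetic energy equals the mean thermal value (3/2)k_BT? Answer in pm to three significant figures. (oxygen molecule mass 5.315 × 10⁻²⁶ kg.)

KE = (3/2)k_BT = 1.5 × 1.381 × 10⁻²³ × 298 = 6.173 × 10⁻²¹ J.
p = √(2mKE) = √(2 × 5.315 × 10⁻²⁶ × 6.173 × 10⁻²¹) = 2.562 × 10⁻²³ kg·m/s.
λ = h/p = 2.59 × 10⁻¹¹ m = 25.9 pm.

λ = 25.9 pm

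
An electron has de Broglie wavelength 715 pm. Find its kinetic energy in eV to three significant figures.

KE = 2.94 eV

p = h/λ = 6.626 × 10⁻³⁴ / 7.150 × 10⁻¹⁰ = 9.267 × 10⁻²⁵ kg·m/s.
KE = p²/(2m) = (9.267 × 10⁻²⁵)² / (2 × 9.109 × 10⁻³¹) = 4.714 × 10⁻¹⁹ J = 2.94 eV.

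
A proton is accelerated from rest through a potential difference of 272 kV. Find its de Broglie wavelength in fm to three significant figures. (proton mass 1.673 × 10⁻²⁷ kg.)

KE = eV = 1.602 × 10⁻¹⁹ × 2.720 × 10⁵ = 4.357 × 10⁻¹⁴ J.
p = √(2mKE) = √(2 × 1.673 × 10⁻²⁷ × 4.357 × 10⁻¹⁴) = 1.207 × 10⁻²⁰ kg·m/s.
λ = h/p = 6.626 × 10⁻³⁴ / 1.207 × 10⁻²⁰ = 5.49 × 10⁻¹⁴ m = 54.9 fm.

λ = 54.9 fm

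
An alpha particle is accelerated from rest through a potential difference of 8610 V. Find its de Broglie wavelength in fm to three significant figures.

λ = 109 fm

KE = 2eV = 2 × 1.602 × 10⁻¹⁹ × 8610 = 2.759 × 10⁻¹⁵ J.
p = √(2mKE) = √(2 × 6.645 × 10⁻²⁷ × 2.759 × 10⁻¹⁵) = 6.055 × 10⁻²¹ kg·m/s.
λ = h/p = 6.626 × 10⁻³⁴ / 6.055 × 10⁻²¹ = 1.09 × 10⁻¹³ m = 109 fm.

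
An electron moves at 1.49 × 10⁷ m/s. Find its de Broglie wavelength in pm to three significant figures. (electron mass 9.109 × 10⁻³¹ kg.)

p = mv = 9.109 × 10⁻³¹ × 1.49 × 10⁷ = 1.357 × 10⁻²³ kg·m/s.
λ = h/p = 6.626 × 10⁻³⁴ / 1.357 × 10⁻²³ = 4.88 × 10⁻¹¹ m = 48.8 pm.

λ = 48.8 pm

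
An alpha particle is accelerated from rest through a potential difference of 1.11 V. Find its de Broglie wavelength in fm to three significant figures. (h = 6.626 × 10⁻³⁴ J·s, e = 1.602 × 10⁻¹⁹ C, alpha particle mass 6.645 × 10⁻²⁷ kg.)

λ = 9640 fm

KE = 2eV = 2 × 1.602 × 10⁻¹⁹ × 1.110 = 3.556 × 10⁻¹⁹ J.
p = √(2mKE) = √(2 × 6.645 × 10⁻²⁷ × 3.556 × 10⁻¹⁹) = 6.875 × 10⁻²³ kg·m/s.
λ = h/p = 6.626 × 10⁻³⁴ / 6.875 × 10⁻²³ = 9.64 × 10⁻¹² m = 9640 fm.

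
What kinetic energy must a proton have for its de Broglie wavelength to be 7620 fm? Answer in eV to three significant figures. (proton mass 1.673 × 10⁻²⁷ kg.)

p = h/λ = 6.626 × 10⁻³⁴ / 7.620 × 10⁻¹² = 8.696 × 10⁻²³ kg·m/s.
KE = p²/(2m) = (8.696 × 10⁻²³)² / (2 × 1.673 × 10⁻²⁷) = 2.260 × 10⁻¹⁸ J = 14.1 eV.

KE = 14.1 eV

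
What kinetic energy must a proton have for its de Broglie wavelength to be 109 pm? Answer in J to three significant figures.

KE = 1.10 × 10⁻²⁰ J

p = h/λ = 6.626 × 10⁻³⁴ / 1.090 × 10⁻¹⁰ = 6.079 × 10⁻²⁴ kg·m/s.
KE = p²/(2m) = (6.079 × 10⁻²⁴)² / (2 × 1.673 × 10⁻²⁷) = 1.104 × 10⁻²⁰ J = 1.10 × 10⁻²⁰ J.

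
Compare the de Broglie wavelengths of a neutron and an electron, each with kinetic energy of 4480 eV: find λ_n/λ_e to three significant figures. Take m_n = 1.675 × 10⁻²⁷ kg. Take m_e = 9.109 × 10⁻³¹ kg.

At fixed KE, p = √(2mKE) so λ = h/p ∝ 1/√m.
λ_n/λ_e = √(m_e/m_n) = √(9.109 × 10⁻³¹/1.675 × 10⁻²⁷) = √(5.438 × 10⁻⁴) = 0.0233.

λ_n/λ_e = 0.0233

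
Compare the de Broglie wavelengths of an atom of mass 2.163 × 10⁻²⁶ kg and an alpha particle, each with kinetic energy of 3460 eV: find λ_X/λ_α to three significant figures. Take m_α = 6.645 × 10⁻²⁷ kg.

λ_X/λ_α = 0.554

At fixed KE, p = √(2mKE) so λ = h/p ∝ 1/√m.
λ_X/λ_α = √(m_α/m_X) = √(6.645 × 10⁻²⁷/2.163 × 10⁻²⁶) = √(0.3072) = 0.554.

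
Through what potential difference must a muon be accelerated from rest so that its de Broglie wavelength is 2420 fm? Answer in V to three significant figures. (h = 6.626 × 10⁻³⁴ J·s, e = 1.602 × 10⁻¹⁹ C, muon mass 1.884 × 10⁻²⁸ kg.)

p = h/λ = 6.626 × 10⁻³⁴ / 2.420 × 10⁻¹² = 2.738 × 10⁻²² kg·m/s.
KE = p²/(2m) = 1.990 × 10⁻¹⁶ J.
V = KE/e = 1.990 × 10⁻¹⁶ / (1.602 × 10⁻¹⁹) = 1240 V.

V = 1240 V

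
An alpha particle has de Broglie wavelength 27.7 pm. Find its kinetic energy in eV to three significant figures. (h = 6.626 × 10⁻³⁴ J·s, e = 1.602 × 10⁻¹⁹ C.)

KE = 0.269 eV

p = h/λ = 6.626 × 10⁻³⁴ / 2.770 × 10⁻¹¹ = 2.392 × 10⁻²³ kg·m/s.
KE = p²/(2m) = (2.392 × 10⁻²³)² / (2 × 6.645 × 10⁻²⁷) = 4.305 × 10⁻²⁰ J = 0.269 eV.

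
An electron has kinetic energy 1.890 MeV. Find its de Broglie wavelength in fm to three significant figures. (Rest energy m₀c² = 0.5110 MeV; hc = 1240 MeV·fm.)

λ = 529 fm

Total energy E = KE + m₀c² = 1.890 + 0.5110 = 2.4010 MeV.
(pc)² = E² − (m₀c²)² = (2.4010)² − (0.5110)² = 5.504 MeV², so pc = 2.346 MeV.
λ = hc/(pc) = 1240 MeV·fm / 2.346 MeV = 529 fm.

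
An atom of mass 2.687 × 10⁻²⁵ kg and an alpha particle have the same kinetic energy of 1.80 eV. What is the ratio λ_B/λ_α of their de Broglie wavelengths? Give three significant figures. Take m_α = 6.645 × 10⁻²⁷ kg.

At fixed KE, p = √(2mKE) so λ = h/p ∝ 1/√m.
λ_B/λ_α = √(m_α/m_B) = √(6.645 × 10⁻²⁷/2.687 × 10⁻²⁵) = √(0.02473) = 0.157.

λ_B/λ_α = 0.157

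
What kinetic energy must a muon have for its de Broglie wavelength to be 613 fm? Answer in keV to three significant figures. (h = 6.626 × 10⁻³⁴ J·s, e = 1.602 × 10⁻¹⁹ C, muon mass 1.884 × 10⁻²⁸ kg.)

p = h/λ = 6.626 × 10⁻³⁴ / 6.130 × 10⁻¹³ = 1.081 × 10⁻²¹ kg·m/s.
KE = p²/(2m) = (1.081 × 10⁻²¹)² / (2 × 1.884 × 10⁻²⁸) = 3.101 × 10⁻¹⁵ J = 19.4 keV.

KE = 19.4 keV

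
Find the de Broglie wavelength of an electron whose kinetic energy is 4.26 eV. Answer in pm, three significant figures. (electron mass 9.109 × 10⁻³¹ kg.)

KE = 4.26 eV = 6.825 × 10⁻¹⁹ J.
p = √(2mKE) = √(2 × 9.109 × 10⁻³¹ × 6.825 × 10⁻¹⁹) = 1.115 × 10⁻²⁴ kg·m/s.
λ = h/p = 6.626 × 10⁻³⁴ / 1.115 × 10⁻²⁴ = 5.94 × 10⁻¹⁰ m = 594 pm.

λ = 594 pm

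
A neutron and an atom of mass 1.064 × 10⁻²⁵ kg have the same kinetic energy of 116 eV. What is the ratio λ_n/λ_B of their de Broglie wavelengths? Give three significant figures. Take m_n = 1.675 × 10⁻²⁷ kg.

At fixed KE, p = √(2mKE) so λ = h/p ∝ 1/√m.
λ_n/λ_B = √(m_B/m_n) = √(1.064 × 10⁻²⁵/1.675 × 10⁻²⁷) = √(63.52) = 7.97.

λ_n/λ_B = 7.97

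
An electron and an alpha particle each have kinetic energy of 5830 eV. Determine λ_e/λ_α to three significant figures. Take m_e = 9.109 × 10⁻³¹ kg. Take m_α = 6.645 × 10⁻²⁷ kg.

At fixed KE, p = √(2mKE) so λ = h/p ∝ 1/√m.
λ_e/λ_α = √(m_α/m_e) = √(6.645 × 10⁻²⁷/9.109 × 10⁻³¹) = √(7295) = 85.4.

λ_e/λ_α = 85.4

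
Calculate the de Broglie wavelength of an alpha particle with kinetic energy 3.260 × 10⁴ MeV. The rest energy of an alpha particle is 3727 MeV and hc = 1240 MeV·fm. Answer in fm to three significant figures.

Total energy E = KE + m₀c² = 3.260 × 10⁴ + 3727 = 36327 MeV.
(pc)² = E² − (m₀c²)² = (36327)² − (3727)² = 1.306 × 10⁹ MeV², so pc = 3.614 × 10⁴ MeV.
λ = hc/(pc) = 1240 MeV·fm / 3.614 × 10⁴ MeV = 0.0343 fm.

λ = 0.0343 fm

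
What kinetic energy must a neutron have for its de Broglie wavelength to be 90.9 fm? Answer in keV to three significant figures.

KE = 99.0 keV

p = h/λ = 6.626 × 10⁻³⁴ / 9.090 × 10⁻¹⁴ = 7.289 × 10⁻²¹ kg·m/s.
KE = p²/(2m) = (7.289 × 10⁻²¹)² / (2 × 1.675 × 10⁻²⁷) = 1.586 × 10⁻¹⁴ J = 99.0 keV.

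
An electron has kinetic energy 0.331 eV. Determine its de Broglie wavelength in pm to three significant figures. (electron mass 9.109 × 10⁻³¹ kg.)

λ = 2130 pm

KE = 0.331 eV = 5.303 × 10⁻²⁰ J.
p = √(2mKE) = √(2 × 9.109 × 10⁻³¹ × 5.303 × 10⁻²⁰) = 3.108 × 10⁻²⁵ kg·m/s.
λ = h/p = 6.626 × 10⁻³⁴ / 3.108 × 10⁻²⁵ = 2.13 × 10⁻⁹ m = 2130 pm.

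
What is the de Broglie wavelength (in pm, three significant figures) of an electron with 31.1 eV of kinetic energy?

λ = 220 pm

KE = 31.1 eV = 4.982 × 10⁻¹⁸ J.
p = √(2mKE) = √(2 × 9.109 × 10⁻³¹ × 4.982 × 10⁻¹⁸) = 3.013 × 10⁻²⁴ kg·m/s.
λ = h/p = 6.626 × 10⁻³⁴ / 3.013 × 10⁻²⁴ = 2.20 × 10⁻¹⁰ m = 220 pm.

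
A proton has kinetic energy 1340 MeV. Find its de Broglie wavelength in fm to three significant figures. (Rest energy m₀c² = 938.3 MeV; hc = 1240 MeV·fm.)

λ = 0.597 fm

Total energy E = KE + m₀c² = 1340 + 938.3 = 2278.3 MeV.
(pc)² = E² − (m₀c²)² = (2278.3)² − (938.3)² = 4.310 × 10⁶ MeV², so pc = 2076 MeV.
λ = hc/(pc) = 1240 MeV·fm / 2076 MeV = 0.597 fm.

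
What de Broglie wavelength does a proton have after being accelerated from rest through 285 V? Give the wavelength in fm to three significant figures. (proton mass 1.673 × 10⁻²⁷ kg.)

λ = 1700 fm

KE = eV = 1.602 × 10⁻¹⁹ × 285.0 = 4.566 × 10⁻¹⁷ J.
p = √(2mKE) = √(2 × 1.673 × 10⁻²⁷ × 4.566 × 10⁻¹⁷) = 3.909 × 10⁻²² kg·m/s.
λ = h/p = 6.626 × 10⁻³⁴ / 3.909 × 10⁻²² = 1.70 × 10⁻¹² m = 1700 fm.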